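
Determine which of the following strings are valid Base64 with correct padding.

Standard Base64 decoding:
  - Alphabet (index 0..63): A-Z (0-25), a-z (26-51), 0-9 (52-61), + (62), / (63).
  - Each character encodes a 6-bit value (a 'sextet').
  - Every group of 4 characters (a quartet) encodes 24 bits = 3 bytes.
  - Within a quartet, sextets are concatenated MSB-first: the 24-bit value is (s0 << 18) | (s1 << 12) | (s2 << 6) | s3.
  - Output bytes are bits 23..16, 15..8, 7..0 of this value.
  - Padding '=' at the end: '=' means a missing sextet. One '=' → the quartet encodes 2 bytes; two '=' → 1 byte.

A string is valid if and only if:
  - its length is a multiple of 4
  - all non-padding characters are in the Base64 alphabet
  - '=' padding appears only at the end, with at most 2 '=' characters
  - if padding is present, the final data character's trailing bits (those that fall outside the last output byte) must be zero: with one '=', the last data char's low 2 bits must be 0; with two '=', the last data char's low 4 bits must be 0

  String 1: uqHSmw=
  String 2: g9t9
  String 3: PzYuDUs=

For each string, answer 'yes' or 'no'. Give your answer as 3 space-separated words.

Answer: no yes yes

Derivation:
String 1: 'uqHSmw=' → invalid (len=7 not mult of 4)
String 2: 'g9t9' → valid
String 3: 'PzYuDUs=' → valid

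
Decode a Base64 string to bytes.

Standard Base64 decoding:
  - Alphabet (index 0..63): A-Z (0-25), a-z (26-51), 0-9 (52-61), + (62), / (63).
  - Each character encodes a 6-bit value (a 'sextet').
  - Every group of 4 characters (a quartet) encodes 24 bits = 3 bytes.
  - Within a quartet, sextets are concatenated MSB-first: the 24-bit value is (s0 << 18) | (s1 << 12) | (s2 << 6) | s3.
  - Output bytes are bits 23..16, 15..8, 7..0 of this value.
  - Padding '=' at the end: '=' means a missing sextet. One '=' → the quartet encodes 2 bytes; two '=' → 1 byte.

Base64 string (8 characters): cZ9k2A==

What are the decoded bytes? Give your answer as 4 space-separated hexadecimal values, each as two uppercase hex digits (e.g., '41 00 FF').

After char 0 ('c'=28): chars_in_quartet=1 acc=0x1C bytes_emitted=0
After char 1 ('Z'=25): chars_in_quartet=2 acc=0x719 bytes_emitted=0
After char 2 ('9'=61): chars_in_quartet=3 acc=0x1C67D bytes_emitted=0
After char 3 ('k'=36): chars_in_quartet=4 acc=0x719F64 -> emit 71 9F 64, reset; bytes_emitted=3
After char 4 ('2'=54): chars_in_quartet=1 acc=0x36 bytes_emitted=3
After char 5 ('A'=0): chars_in_quartet=2 acc=0xD80 bytes_emitted=3
Padding '==': partial quartet acc=0xD80 -> emit D8; bytes_emitted=4

Answer: 71 9F 64 D8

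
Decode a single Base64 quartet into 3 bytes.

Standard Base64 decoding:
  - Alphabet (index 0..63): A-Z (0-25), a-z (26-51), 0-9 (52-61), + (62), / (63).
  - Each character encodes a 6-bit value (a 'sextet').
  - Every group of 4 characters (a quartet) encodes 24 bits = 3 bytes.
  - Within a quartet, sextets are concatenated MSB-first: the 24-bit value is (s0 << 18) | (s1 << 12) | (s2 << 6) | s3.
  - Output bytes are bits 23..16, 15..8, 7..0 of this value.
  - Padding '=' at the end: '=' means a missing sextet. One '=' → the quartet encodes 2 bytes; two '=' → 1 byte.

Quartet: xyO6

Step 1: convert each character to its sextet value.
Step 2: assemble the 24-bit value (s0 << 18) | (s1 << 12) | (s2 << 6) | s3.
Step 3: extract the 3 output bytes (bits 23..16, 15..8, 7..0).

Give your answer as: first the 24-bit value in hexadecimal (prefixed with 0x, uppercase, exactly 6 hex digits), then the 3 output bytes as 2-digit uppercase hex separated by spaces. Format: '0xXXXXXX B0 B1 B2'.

Sextets: x=49, y=50, O=14, 6=58
24-bit: (49<<18) | (50<<12) | (14<<6) | 58
      = 0xC40000 | 0x032000 | 0x000380 | 0x00003A
      = 0xC723BA
Bytes: (v>>16)&0xFF=C7, (v>>8)&0xFF=23, v&0xFF=BA

Answer: 0xC723BA C7 23 BA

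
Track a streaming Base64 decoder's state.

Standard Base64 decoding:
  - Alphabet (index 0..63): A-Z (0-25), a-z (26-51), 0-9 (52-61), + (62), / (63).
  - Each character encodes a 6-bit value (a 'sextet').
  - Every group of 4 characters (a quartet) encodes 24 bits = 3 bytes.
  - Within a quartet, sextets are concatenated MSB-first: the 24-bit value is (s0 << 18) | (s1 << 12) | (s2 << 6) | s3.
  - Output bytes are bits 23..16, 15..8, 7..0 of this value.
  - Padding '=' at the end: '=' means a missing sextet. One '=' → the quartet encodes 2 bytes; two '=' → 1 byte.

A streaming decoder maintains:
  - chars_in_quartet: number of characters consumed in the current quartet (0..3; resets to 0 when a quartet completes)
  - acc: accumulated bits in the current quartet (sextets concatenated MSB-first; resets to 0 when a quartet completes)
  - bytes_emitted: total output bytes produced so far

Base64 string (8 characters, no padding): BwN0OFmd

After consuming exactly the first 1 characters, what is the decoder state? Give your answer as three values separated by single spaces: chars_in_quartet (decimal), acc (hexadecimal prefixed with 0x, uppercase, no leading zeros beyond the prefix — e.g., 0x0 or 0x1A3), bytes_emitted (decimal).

Answer: 1 0x1 0

Derivation:
After char 0 ('B'=1): chars_in_quartet=1 acc=0x1 bytes_emitted=0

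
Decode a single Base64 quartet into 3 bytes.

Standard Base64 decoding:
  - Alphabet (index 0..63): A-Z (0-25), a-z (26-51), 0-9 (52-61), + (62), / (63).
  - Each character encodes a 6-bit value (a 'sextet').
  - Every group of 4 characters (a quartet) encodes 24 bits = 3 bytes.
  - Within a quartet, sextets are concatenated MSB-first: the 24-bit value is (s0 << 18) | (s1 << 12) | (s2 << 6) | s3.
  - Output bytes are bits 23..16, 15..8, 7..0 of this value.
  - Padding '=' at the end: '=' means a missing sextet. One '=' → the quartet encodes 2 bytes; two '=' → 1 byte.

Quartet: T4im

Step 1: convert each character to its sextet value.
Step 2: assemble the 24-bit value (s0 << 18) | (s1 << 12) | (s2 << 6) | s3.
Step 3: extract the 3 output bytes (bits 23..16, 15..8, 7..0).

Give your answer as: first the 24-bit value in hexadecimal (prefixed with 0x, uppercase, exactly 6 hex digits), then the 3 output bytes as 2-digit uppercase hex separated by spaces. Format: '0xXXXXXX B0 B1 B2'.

Answer: 0x4F88A6 4F 88 A6

Derivation:
Sextets: T=19, 4=56, i=34, m=38
24-bit: (19<<18) | (56<<12) | (34<<6) | 38
      = 0x4C0000 | 0x038000 | 0x000880 | 0x000026
      = 0x4F88A6
Bytes: (v>>16)&0xFF=4F, (v>>8)&0xFF=88, v&0xFF=A6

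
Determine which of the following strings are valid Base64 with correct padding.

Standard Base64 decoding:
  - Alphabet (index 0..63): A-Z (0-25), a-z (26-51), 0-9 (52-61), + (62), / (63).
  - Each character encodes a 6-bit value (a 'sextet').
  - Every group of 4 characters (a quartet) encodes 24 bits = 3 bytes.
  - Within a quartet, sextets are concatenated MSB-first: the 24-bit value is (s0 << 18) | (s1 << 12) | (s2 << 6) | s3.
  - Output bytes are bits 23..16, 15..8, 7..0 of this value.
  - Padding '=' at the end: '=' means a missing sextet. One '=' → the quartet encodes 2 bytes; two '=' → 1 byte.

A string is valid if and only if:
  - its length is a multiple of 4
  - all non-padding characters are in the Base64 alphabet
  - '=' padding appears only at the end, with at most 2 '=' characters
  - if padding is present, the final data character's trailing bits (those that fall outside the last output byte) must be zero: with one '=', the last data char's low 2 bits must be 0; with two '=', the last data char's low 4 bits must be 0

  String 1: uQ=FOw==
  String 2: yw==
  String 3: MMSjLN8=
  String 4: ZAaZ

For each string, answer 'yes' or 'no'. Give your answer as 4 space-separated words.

Answer: no yes yes yes

Derivation:
String 1: 'uQ=FOw==' → invalid (bad char(s): ['=']; '=' in middle)
String 2: 'yw==' → valid
String 3: 'MMSjLN8=' → valid
String 4: 'ZAaZ' → valid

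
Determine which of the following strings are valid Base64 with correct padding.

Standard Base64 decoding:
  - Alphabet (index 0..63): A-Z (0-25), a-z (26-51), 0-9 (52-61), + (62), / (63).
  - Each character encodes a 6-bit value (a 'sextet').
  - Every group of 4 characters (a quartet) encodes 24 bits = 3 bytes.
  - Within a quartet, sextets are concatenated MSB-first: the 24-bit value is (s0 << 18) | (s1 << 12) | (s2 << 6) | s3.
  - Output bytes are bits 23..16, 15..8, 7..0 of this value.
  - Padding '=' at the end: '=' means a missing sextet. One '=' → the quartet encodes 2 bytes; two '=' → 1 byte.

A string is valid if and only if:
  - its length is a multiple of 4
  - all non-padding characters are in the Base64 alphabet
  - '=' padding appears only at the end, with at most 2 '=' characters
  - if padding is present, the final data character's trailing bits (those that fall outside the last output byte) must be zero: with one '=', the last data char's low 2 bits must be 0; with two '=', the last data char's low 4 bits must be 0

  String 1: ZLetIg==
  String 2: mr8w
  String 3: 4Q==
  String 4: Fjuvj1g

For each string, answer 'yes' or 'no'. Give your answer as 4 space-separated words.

Answer: yes yes yes no

Derivation:
String 1: 'ZLetIg==' → valid
String 2: 'mr8w' → valid
String 3: '4Q==' → valid
String 4: 'Fjuvj1g' → invalid (len=7 not mult of 4)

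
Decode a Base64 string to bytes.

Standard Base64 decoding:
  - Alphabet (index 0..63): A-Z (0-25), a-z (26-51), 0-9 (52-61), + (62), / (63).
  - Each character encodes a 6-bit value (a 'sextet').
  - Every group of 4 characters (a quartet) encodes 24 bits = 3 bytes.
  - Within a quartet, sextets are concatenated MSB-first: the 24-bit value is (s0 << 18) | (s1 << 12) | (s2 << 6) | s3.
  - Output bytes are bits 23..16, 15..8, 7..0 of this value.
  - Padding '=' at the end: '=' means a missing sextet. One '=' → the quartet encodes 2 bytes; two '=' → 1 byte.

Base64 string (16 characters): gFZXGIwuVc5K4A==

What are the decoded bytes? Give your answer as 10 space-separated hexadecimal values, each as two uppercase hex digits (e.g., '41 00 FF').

Answer: 80 56 57 18 8C 2E 55 CE 4A E0

Derivation:
After char 0 ('g'=32): chars_in_quartet=1 acc=0x20 bytes_emitted=0
After char 1 ('F'=5): chars_in_quartet=2 acc=0x805 bytes_emitted=0
After char 2 ('Z'=25): chars_in_quartet=3 acc=0x20159 bytes_emitted=0
After char 3 ('X'=23): chars_in_quartet=4 acc=0x805657 -> emit 80 56 57, reset; bytes_emitted=3
After char 4 ('G'=6): chars_in_quartet=1 acc=0x6 bytes_emitted=3
After char 5 ('I'=8): chars_in_quartet=2 acc=0x188 bytes_emitted=3
After char 6 ('w'=48): chars_in_quartet=3 acc=0x6230 bytes_emitted=3
After char 7 ('u'=46): chars_in_quartet=4 acc=0x188C2E -> emit 18 8C 2E, reset; bytes_emitted=6
After char 8 ('V'=21): chars_in_quartet=1 acc=0x15 bytes_emitted=6
After char 9 ('c'=28): chars_in_quartet=2 acc=0x55C bytes_emitted=6
After char 10 ('5'=57): chars_in_quartet=3 acc=0x15739 bytes_emitted=6
After char 11 ('K'=10): chars_in_quartet=4 acc=0x55CE4A -> emit 55 CE 4A, reset; bytes_emitted=9
After char 12 ('4'=56): chars_in_quartet=1 acc=0x38 bytes_emitted=9
After char 13 ('A'=0): chars_in_quartet=2 acc=0xE00 bytes_emitted=9
Padding '==': partial quartet acc=0xE00 -> emit E0; bytes_emitted=10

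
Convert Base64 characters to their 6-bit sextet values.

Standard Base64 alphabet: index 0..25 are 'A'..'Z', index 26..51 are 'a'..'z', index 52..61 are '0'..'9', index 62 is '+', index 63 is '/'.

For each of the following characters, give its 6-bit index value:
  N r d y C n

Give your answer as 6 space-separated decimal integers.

Answer: 13 43 29 50 2 39

Derivation:
'N': A..Z range, ord('N') − ord('A') = 13
'r': a..z range, 26 + ord('r') − ord('a') = 43
'd': a..z range, 26 + ord('d') − ord('a') = 29
'y': a..z range, 26 + ord('y') − ord('a') = 50
'C': A..Z range, ord('C') − ord('A') = 2
'n': a..z range, 26 + ord('n') − ord('a') = 39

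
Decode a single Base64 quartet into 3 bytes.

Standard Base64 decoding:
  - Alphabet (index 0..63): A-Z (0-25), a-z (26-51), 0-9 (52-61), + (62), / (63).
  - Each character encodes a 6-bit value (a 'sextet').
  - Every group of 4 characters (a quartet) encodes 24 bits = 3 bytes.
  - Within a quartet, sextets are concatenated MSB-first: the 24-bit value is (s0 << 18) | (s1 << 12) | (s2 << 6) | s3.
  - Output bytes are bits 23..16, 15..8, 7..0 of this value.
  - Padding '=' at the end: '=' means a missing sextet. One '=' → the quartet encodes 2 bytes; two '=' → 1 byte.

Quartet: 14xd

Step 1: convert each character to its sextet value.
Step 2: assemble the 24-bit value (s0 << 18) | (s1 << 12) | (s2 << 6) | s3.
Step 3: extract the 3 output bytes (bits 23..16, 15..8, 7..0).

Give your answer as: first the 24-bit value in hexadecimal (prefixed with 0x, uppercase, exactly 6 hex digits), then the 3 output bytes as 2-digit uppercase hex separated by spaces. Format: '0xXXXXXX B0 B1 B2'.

Sextets: 1=53, 4=56, x=49, d=29
24-bit: (53<<18) | (56<<12) | (49<<6) | 29
      = 0xD40000 | 0x038000 | 0x000C40 | 0x00001D
      = 0xD78C5D
Bytes: (v>>16)&0xFF=D7, (v>>8)&0xFF=8C, v&0xFF=5D

Answer: 0xD78C5D D7 8C 5D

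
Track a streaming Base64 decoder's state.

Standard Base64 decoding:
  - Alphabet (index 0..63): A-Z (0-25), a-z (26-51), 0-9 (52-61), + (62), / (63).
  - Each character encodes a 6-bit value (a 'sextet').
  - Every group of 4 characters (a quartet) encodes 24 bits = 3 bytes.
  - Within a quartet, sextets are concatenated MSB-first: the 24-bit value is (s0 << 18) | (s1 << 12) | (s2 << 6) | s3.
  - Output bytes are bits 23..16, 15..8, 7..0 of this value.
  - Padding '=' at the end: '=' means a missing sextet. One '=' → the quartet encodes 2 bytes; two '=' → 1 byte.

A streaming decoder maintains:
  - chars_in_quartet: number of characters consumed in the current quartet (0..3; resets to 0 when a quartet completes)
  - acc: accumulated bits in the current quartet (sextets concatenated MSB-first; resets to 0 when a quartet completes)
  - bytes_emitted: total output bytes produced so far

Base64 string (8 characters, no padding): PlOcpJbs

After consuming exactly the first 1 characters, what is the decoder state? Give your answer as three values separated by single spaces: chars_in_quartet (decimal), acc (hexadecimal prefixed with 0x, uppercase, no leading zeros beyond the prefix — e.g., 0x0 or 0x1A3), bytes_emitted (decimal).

After char 0 ('P'=15): chars_in_quartet=1 acc=0xF bytes_emitted=0

Answer: 1 0xF 0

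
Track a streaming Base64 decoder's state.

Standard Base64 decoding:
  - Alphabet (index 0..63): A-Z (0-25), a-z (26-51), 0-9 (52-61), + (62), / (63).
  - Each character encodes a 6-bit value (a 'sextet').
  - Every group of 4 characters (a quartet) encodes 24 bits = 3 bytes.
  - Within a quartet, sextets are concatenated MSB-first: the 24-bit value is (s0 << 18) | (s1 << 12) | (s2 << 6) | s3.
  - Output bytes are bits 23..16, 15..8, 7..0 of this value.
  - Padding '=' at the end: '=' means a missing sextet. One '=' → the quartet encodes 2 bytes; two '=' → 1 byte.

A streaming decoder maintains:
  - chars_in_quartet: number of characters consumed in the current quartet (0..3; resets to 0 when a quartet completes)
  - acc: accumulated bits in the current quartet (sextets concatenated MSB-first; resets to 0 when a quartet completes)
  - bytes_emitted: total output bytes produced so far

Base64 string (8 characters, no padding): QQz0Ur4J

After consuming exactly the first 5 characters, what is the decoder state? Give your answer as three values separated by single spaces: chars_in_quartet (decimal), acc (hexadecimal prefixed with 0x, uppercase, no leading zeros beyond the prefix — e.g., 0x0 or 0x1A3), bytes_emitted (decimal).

Answer: 1 0x14 3

Derivation:
After char 0 ('Q'=16): chars_in_quartet=1 acc=0x10 bytes_emitted=0
After char 1 ('Q'=16): chars_in_quartet=2 acc=0x410 bytes_emitted=0
After char 2 ('z'=51): chars_in_quartet=3 acc=0x10433 bytes_emitted=0
After char 3 ('0'=52): chars_in_quartet=4 acc=0x410CF4 -> emit 41 0C F4, reset; bytes_emitted=3
After char 4 ('U'=20): chars_in_quartet=1 acc=0x14 bytes_emitted=3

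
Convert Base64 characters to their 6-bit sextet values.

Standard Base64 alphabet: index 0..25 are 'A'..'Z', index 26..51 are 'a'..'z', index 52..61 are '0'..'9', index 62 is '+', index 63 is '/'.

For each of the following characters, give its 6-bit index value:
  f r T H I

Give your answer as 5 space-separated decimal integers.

'f': a..z range, 26 + ord('f') − ord('a') = 31
'r': a..z range, 26 + ord('r') − ord('a') = 43
'T': A..Z range, ord('T') − ord('A') = 19
'H': A..Z range, ord('H') − ord('A') = 7
'I': A..Z range, ord('I') − ord('A') = 8

Answer: 31 43 19 7 8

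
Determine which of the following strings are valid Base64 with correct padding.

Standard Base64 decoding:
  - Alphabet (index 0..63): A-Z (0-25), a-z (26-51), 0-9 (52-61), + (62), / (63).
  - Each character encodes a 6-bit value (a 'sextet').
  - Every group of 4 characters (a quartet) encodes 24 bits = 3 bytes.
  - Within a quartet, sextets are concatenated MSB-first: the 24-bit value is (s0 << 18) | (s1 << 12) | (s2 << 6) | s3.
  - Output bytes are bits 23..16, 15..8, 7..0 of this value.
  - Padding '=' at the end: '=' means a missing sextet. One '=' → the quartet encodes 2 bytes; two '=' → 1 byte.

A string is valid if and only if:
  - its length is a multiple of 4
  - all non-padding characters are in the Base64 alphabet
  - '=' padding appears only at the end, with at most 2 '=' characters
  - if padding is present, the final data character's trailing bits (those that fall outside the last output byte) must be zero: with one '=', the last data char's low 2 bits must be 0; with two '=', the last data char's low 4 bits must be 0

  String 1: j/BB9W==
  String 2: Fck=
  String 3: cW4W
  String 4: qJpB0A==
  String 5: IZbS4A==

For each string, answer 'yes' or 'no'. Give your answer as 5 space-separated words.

String 1: 'j/BB9W==' → invalid (bad trailing bits)
String 2: 'Fck=' → valid
String 3: 'cW4W' → valid
String 4: 'qJpB0A==' → valid
String 5: 'IZbS4A==' → valid

Answer: no yes yes yes yes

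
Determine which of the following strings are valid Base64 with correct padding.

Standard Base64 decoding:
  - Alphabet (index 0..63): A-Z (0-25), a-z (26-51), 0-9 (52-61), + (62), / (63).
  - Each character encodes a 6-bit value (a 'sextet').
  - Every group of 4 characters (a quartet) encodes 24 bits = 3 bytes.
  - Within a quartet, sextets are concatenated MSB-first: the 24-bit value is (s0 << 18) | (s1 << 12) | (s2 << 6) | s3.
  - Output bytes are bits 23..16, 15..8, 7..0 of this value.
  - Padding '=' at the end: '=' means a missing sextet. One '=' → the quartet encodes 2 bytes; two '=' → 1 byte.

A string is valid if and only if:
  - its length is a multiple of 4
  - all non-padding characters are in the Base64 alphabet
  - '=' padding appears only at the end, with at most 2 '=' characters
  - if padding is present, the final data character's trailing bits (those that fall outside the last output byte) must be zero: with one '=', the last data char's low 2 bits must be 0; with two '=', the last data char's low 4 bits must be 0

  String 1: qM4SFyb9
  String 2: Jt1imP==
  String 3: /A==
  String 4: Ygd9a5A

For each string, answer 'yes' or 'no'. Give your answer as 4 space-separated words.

String 1: 'qM4SFyb9' → valid
String 2: 'Jt1imP==' → invalid (bad trailing bits)
String 3: '/A==' → valid
String 4: 'Ygd9a5A' → invalid (len=7 not mult of 4)

Answer: yes no yes no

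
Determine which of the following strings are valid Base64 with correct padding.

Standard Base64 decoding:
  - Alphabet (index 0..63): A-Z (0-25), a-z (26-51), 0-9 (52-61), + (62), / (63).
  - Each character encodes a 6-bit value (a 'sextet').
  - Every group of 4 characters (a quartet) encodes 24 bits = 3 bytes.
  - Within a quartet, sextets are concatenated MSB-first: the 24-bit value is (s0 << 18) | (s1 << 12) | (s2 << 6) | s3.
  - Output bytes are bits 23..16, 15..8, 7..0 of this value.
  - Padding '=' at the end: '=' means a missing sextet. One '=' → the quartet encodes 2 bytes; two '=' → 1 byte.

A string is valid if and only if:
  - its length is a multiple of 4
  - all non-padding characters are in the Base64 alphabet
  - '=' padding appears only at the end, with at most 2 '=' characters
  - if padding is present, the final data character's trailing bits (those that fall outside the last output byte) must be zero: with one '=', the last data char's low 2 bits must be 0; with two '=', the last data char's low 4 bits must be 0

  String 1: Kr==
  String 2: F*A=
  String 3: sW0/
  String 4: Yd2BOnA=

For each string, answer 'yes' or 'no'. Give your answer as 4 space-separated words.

String 1: 'Kr==' → invalid (bad trailing bits)
String 2: 'F*A=' → invalid (bad char(s): ['*'])
String 3: 'sW0/' → valid
String 4: 'Yd2BOnA=' → valid

Answer: no no yes yes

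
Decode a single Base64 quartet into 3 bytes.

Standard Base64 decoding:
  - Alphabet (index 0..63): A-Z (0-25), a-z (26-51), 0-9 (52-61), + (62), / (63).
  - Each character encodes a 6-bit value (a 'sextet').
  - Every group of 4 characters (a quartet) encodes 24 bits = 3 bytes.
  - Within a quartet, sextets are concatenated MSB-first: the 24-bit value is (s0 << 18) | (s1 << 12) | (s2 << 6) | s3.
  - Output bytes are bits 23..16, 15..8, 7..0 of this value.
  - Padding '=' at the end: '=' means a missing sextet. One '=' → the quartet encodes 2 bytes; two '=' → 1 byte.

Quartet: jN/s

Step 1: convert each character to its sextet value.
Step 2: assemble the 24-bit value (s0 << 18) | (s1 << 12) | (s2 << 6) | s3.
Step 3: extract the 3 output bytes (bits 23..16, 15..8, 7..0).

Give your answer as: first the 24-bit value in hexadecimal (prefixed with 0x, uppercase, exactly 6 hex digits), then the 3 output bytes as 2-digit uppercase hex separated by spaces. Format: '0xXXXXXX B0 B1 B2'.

Sextets: j=35, N=13, /=63, s=44
24-bit: (35<<18) | (13<<12) | (63<<6) | 44
      = 0x8C0000 | 0x00D000 | 0x000FC0 | 0x00002C
      = 0x8CDFEC
Bytes: (v>>16)&0xFF=8C, (v>>8)&0xFF=DF, v&0xFF=EC

Answer: 0x8CDFEC 8C DF EC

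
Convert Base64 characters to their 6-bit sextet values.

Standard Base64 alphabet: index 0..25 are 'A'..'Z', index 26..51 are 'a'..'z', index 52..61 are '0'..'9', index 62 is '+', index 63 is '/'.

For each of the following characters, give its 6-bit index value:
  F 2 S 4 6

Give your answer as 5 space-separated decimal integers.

Answer: 5 54 18 56 58

Derivation:
'F': A..Z range, ord('F') − ord('A') = 5
'2': 0..9 range, 52 + ord('2') − ord('0') = 54
'S': A..Z range, ord('S') − ord('A') = 18
'4': 0..9 range, 52 + ord('4') − ord('0') = 56
'6': 0..9 range, 52 + ord('6') − ord('0') = 58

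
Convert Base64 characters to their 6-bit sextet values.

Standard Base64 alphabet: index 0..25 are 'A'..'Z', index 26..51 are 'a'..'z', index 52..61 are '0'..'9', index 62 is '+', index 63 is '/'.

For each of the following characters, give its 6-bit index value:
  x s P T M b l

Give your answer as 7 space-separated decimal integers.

Answer: 49 44 15 19 12 27 37

Derivation:
'x': a..z range, 26 + ord('x') − ord('a') = 49
's': a..z range, 26 + ord('s') − ord('a') = 44
'P': A..Z range, ord('P') − ord('A') = 15
'T': A..Z range, ord('T') − ord('A') = 19
'M': A..Z range, ord('M') − ord('A') = 12
'b': a..z range, 26 + ord('b') − ord('a') = 27
'l': a..z range, 26 + ord('l') − ord('a') = 37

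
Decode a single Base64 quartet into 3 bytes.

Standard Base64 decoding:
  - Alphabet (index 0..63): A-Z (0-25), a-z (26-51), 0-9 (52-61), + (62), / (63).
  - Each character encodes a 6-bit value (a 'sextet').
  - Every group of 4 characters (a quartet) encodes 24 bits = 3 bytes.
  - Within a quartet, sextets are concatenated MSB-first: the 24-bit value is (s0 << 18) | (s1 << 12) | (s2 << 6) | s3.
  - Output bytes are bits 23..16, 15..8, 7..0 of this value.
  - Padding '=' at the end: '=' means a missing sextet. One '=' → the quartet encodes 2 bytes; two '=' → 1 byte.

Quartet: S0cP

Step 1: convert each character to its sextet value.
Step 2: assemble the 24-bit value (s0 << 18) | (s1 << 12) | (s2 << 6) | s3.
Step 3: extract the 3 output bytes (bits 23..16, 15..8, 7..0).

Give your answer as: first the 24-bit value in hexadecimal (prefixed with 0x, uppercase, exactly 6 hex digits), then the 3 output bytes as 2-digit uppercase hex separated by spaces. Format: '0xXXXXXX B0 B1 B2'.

Answer: 0x4B470F 4B 47 0F

Derivation:
Sextets: S=18, 0=52, c=28, P=15
24-bit: (18<<18) | (52<<12) | (28<<6) | 15
      = 0x480000 | 0x034000 | 0x000700 | 0x00000F
      = 0x4B470F
Bytes: (v>>16)&0xFF=4B, (v>>8)&0xFF=47, v&0xFF=0F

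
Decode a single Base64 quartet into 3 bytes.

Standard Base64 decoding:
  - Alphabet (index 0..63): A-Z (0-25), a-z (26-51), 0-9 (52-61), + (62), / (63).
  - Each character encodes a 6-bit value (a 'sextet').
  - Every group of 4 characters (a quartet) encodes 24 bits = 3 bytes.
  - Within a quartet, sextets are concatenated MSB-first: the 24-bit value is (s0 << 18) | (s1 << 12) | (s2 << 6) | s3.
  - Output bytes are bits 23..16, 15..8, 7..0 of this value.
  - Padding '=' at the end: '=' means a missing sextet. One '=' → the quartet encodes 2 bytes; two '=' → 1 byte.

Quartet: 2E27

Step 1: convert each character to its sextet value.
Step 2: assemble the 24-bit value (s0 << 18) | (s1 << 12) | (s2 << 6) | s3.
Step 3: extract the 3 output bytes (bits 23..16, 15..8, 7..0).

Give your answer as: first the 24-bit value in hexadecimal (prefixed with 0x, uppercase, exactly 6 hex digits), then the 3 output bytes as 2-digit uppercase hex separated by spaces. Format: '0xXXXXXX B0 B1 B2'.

Sextets: 2=54, E=4, 2=54, 7=59
24-bit: (54<<18) | (4<<12) | (54<<6) | 59
      = 0xD80000 | 0x004000 | 0x000D80 | 0x00003B
      = 0xD84DBB
Bytes: (v>>16)&0xFF=D8, (v>>8)&0xFF=4D, v&0xFF=BB

Answer: 0xD84DBB D8 4D BB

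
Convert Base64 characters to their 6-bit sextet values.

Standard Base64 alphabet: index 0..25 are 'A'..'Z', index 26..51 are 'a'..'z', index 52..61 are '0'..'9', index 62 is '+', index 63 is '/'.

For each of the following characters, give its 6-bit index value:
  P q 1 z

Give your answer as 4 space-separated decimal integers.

'P': A..Z range, ord('P') − ord('A') = 15
'q': a..z range, 26 + ord('q') − ord('a') = 42
'1': 0..9 range, 52 + ord('1') − ord('0') = 53
'z': a..z range, 26 + ord('z') − ord('a') = 51

Answer: 15 42 53 51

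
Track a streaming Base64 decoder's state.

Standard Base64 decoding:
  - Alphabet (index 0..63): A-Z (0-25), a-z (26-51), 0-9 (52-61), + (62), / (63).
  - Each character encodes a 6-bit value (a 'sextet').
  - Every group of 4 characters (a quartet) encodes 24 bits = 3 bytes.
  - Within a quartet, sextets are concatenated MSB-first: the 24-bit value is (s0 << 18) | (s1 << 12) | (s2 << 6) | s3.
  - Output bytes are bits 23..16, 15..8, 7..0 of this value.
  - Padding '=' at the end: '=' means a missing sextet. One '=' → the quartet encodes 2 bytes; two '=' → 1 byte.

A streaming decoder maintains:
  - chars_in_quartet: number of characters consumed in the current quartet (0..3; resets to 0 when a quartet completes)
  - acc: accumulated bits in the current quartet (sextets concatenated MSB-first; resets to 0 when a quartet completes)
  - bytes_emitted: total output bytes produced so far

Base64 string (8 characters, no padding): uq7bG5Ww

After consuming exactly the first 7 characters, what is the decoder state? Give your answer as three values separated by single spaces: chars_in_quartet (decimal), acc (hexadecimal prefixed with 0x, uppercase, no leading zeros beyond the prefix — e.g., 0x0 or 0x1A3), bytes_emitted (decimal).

After char 0 ('u'=46): chars_in_quartet=1 acc=0x2E bytes_emitted=0
After char 1 ('q'=42): chars_in_quartet=2 acc=0xBAA bytes_emitted=0
After char 2 ('7'=59): chars_in_quartet=3 acc=0x2EABB bytes_emitted=0
After char 3 ('b'=27): chars_in_quartet=4 acc=0xBAAEDB -> emit BA AE DB, reset; bytes_emitted=3
After char 4 ('G'=6): chars_in_quartet=1 acc=0x6 bytes_emitted=3
After char 5 ('5'=57): chars_in_quartet=2 acc=0x1B9 bytes_emitted=3
After char 6 ('W'=22): chars_in_quartet=3 acc=0x6E56 bytes_emitted=3

Answer: 3 0x6E56 3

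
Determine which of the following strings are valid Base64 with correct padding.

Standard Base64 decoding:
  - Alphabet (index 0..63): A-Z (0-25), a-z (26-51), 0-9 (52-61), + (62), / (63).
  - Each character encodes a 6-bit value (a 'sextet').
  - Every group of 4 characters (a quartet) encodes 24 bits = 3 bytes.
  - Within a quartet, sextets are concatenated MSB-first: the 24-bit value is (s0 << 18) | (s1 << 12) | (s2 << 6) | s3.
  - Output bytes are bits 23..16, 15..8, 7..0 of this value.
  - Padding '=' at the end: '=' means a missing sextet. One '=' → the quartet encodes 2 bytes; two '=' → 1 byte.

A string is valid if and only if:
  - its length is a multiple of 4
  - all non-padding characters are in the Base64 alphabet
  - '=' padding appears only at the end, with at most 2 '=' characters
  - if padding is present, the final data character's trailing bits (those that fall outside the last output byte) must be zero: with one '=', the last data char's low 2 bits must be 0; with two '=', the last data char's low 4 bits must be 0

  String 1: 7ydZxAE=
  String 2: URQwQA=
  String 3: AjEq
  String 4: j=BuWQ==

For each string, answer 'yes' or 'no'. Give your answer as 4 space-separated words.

String 1: '7ydZxAE=' → valid
String 2: 'URQwQA=' → invalid (len=7 not mult of 4)
String 3: 'AjEq' → valid
String 4: 'j=BuWQ==' → invalid (bad char(s): ['=']; '=' in middle)

Answer: yes no yes no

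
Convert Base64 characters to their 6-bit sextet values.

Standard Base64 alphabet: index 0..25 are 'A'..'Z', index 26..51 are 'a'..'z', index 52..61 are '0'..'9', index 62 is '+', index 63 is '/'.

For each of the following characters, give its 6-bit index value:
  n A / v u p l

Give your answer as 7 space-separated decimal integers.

Answer: 39 0 63 47 46 41 37

Derivation:
'n': a..z range, 26 + ord('n') − ord('a') = 39
'A': A..Z range, ord('A') − ord('A') = 0
'/': index 63
'v': a..z range, 26 + ord('v') − ord('a') = 47
'u': a..z range, 26 + ord('u') − ord('a') = 46
'p': a..z range, 26 + ord('p') − ord('a') = 41
'l': a..z range, 26 + ord('l') − ord('a') = 37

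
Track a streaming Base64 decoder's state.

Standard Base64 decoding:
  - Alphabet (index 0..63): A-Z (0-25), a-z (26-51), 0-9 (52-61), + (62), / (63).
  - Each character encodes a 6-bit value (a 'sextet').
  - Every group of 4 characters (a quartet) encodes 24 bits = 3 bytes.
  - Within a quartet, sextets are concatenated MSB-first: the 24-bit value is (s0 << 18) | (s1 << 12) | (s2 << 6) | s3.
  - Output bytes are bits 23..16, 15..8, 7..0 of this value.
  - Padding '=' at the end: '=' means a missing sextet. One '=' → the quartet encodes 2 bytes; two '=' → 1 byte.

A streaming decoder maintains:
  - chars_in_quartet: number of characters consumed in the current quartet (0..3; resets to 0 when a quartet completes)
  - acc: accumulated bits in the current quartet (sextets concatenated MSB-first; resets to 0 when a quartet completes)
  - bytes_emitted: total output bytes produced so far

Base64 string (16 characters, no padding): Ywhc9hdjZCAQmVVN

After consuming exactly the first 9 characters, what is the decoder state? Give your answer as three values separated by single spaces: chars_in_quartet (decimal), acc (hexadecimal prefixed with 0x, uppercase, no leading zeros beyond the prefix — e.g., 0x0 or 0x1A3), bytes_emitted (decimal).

Answer: 1 0x19 6

Derivation:
After char 0 ('Y'=24): chars_in_quartet=1 acc=0x18 bytes_emitted=0
After char 1 ('w'=48): chars_in_quartet=2 acc=0x630 bytes_emitted=0
After char 2 ('h'=33): chars_in_quartet=3 acc=0x18C21 bytes_emitted=0
After char 3 ('c'=28): chars_in_quartet=4 acc=0x63085C -> emit 63 08 5C, reset; bytes_emitted=3
After char 4 ('9'=61): chars_in_quartet=1 acc=0x3D bytes_emitted=3
After char 5 ('h'=33): chars_in_quartet=2 acc=0xF61 bytes_emitted=3
After char 6 ('d'=29): chars_in_quartet=3 acc=0x3D85D bytes_emitted=3
After char 7 ('j'=35): chars_in_quartet=4 acc=0xF61763 -> emit F6 17 63, reset; bytes_emitted=6
After char 8 ('Z'=25): chars_in_quartet=1 acc=0x19 bytes_emitted=6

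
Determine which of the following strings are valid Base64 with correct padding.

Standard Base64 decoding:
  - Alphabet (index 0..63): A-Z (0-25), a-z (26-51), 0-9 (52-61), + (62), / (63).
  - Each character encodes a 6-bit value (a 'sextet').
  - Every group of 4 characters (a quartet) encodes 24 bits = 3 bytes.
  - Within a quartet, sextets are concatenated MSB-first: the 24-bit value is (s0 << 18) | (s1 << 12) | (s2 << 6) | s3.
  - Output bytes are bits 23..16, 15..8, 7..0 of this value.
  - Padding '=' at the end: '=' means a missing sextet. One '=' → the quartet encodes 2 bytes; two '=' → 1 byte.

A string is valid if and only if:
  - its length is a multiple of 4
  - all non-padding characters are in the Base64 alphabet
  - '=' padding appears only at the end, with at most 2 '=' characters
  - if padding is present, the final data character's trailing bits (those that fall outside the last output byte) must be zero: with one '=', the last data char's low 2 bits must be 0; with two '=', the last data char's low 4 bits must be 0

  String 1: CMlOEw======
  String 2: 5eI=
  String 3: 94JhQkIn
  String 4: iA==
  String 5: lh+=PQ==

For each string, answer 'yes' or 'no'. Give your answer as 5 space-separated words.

Answer: no yes yes yes no

Derivation:
String 1: 'CMlOEw======' → invalid (6 pad chars (max 2))
String 2: '5eI=' → valid
String 3: '94JhQkIn' → valid
String 4: 'iA==' → valid
String 5: 'lh+=PQ==' → invalid (bad char(s): ['=']; '=' in middle)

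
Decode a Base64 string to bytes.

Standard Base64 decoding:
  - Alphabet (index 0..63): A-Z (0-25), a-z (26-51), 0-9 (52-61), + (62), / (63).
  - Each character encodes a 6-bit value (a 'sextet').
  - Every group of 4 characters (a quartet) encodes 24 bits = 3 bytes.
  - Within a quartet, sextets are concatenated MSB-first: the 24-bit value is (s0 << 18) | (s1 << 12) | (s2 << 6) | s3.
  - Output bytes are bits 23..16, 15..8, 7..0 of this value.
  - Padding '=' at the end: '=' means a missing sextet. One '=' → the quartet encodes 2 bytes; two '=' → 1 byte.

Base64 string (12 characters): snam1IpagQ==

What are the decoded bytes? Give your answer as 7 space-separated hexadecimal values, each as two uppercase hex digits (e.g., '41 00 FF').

After char 0 ('s'=44): chars_in_quartet=1 acc=0x2C bytes_emitted=0
After char 1 ('n'=39): chars_in_quartet=2 acc=0xB27 bytes_emitted=0
After char 2 ('a'=26): chars_in_quartet=3 acc=0x2C9DA bytes_emitted=0
After char 3 ('m'=38): chars_in_quartet=4 acc=0xB276A6 -> emit B2 76 A6, reset; bytes_emitted=3
After char 4 ('1'=53): chars_in_quartet=1 acc=0x35 bytes_emitted=3
After char 5 ('I'=8): chars_in_quartet=2 acc=0xD48 bytes_emitted=3
After char 6 ('p'=41): chars_in_quartet=3 acc=0x35229 bytes_emitted=3
After char 7 ('a'=26): chars_in_quartet=4 acc=0xD48A5A -> emit D4 8A 5A, reset; bytes_emitted=6
After char 8 ('g'=32): chars_in_quartet=1 acc=0x20 bytes_emitted=6
After char 9 ('Q'=16): chars_in_quartet=2 acc=0x810 bytes_emitted=6
Padding '==': partial quartet acc=0x810 -> emit 81; bytes_emitted=7

Answer: B2 76 A6 D4 8A 5A 81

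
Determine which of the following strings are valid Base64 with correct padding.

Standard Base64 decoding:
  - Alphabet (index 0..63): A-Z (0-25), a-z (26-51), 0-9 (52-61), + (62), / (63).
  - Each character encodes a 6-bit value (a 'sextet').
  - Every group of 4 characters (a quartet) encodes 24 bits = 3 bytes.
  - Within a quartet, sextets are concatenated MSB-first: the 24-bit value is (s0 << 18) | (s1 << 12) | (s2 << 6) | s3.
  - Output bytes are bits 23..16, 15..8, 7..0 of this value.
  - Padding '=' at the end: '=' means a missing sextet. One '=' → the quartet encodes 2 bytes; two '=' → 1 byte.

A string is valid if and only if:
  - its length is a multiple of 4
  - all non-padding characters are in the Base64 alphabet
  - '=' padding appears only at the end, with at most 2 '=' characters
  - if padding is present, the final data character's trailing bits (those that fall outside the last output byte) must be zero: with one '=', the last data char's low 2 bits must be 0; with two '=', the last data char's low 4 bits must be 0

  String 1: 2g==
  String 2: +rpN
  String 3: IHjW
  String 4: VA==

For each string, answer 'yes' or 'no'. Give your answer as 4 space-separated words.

Answer: yes yes yes yes

Derivation:
String 1: '2g==' → valid
String 2: '+rpN' → valid
String 3: 'IHjW' → valid
String 4: 'VA==' → valid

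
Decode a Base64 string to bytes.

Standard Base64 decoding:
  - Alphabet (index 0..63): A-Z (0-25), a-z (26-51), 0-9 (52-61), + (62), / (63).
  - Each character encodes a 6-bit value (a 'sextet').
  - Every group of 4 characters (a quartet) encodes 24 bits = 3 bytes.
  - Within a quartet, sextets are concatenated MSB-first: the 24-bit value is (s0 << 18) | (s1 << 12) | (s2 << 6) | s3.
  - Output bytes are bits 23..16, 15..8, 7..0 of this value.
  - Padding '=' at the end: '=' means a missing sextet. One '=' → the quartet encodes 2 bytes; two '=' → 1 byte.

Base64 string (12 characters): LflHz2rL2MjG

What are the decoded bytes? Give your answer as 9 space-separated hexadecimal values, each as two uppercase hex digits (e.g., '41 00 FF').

After char 0 ('L'=11): chars_in_quartet=1 acc=0xB bytes_emitted=0
After char 1 ('f'=31): chars_in_quartet=2 acc=0x2DF bytes_emitted=0
After char 2 ('l'=37): chars_in_quartet=3 acc=0xB7E5 bytes_emitted=0
After char 3 ('H'=7): chars_in_quartet=4 acc=0x2DF947 -> emit 2D F9 47, reset; bytes_emitted=3
After char 4 ('z'=51): chars_in_quartet=1 acc=0x33 bytes_emitted=3
After char 5 ('2'=54): chars_in_quartet=2 acc=0xCF6 bytes_emitted=3
After char 6 ('r'=43): chars_in_quartet=3 acc=0x33DAB bytes_emitted=3
After char 7 ('L'=11): chars_in_quartet=4 acc=0xCF6ACB -> emit CF 6A CB, reset; bytes_emitted=6
After char 8 ('2'=54): chars_in_quartet=1 acc=0x36 bytes_emitted=6
After char 9 ('M'=12): chars_in_quartet=2 acc=0xD8C bytes_emitted=6
After char 10 ('j'=35): chars_in_quartet=3 acc=0x36323 bytes_emitted=6
After char 11 ('G'=6): chars_in_quartet=4 acc=0xD8C8C6 -> emit D8 C8 C6, reset; bytes_emitted=9

Answer: 2D F9 47 CF 6A CB D8 C8 C6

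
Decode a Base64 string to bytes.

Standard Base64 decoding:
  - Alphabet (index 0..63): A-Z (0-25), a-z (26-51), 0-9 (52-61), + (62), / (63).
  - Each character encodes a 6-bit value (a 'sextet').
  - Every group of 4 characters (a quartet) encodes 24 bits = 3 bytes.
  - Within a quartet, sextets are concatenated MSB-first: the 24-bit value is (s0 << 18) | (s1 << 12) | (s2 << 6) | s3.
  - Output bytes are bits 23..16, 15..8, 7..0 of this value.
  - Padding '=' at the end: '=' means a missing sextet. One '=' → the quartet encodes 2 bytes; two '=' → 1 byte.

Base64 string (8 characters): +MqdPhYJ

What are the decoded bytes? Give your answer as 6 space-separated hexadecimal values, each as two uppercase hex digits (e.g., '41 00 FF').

After char 0 ('+'=62): chars_in_quartet=1 acc=0x3E bytes_emitted=0
After char 1 ('M'=12): chars_in_quartet=2 acc=0xF8C bytes_emitted=0
After char 2 ('q'=42): chars_in_quartet=3 acc=0x3E32A bytes_emitted=0
After char 3 ('d'=29): chars_in_quartet=4 acc=0xF8CA9D -> emit F8 CA 9D, reset; bytes_emitted=3
After char 4 ('P'=15): chars_in_quartet=1 acc=0xF bytes_emitted=3
After char 5 ('h'=33): chars_in_quartet=2 acc=0x3E1 bytes_emitted=3
After char 6 ('Y'=24): chars_in_quartet=3 acc=0xF858 bytes_emitted=3
After char 7 ('J'=9): chars_in_quartet=4 acc=0x3E1609 -> emit 3E 16 09, reset; bytes_emitted=6

Answer: F8 CA 9D 3E 16 09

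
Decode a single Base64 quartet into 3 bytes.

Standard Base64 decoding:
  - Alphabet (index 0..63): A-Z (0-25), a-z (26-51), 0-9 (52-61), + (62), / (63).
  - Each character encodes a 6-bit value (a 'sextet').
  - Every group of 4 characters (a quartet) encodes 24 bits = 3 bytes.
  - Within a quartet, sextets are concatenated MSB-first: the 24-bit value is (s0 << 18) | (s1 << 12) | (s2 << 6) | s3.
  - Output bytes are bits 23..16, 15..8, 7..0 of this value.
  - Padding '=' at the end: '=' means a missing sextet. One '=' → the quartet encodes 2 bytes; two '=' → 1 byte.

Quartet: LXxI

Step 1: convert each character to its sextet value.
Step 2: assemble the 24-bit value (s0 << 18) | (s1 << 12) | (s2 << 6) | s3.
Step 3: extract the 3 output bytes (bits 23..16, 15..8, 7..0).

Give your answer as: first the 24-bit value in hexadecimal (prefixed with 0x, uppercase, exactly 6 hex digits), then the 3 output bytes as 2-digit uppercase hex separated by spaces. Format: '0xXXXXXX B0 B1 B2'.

Sextets: L=11, X=23, x=49, I=8
24-bit: (11<<18) | (23<<12) | (49<<6) | 8
      = 0x2C0000 | 0x017000 | 0x000C40 | 0x000008
      = 0x2D7C48
Bytes: (v>>16)&0xFF=2D, (v>>8)&0xFF=7C, v&0xFF=48

Answer: 0x2D7C48 2D 7C 48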